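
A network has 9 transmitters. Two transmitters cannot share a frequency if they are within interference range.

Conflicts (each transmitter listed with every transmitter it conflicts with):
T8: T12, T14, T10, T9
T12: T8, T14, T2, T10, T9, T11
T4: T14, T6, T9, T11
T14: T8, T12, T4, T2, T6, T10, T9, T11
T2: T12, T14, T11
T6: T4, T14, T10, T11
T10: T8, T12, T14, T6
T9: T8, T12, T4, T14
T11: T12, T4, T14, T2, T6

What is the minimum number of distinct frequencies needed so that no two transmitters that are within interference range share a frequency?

T12, T14, T2, T11 pairwise conflict, so at least 4 frequencies are needed.
4 frequencies suffice: T8=4, T12=2, T4=2, T14=1, T2=4, T6=4, T10=3, T9=3, T11=3. No two conflicting transmitters share a frequency.

4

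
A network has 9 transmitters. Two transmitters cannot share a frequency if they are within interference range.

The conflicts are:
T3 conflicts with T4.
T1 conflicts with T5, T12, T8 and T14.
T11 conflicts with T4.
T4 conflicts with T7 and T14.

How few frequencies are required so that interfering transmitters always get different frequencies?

2

T4 and T14 conflict, so at least 2 frequencies are needed.
2 frequencies suffice: frequency 1 → {T1, T4}; frequency 2 → {T3, T5, T12, T11, T8, T7, T14}. Each listed conflict is separated.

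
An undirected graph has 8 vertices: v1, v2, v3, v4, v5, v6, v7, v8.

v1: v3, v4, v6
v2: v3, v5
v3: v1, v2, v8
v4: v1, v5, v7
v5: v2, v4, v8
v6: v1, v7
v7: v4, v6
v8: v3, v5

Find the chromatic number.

The cycle v8-v3-v1-v4-v5-v8 has odd length 5, so it cannot be 2-colored; at least 3 colors are needed.
3 colors suffice: v1=1, v2=3, v3=2, v4=2, v5=1, v6=2, v7=1, v8=3. No two adjacent vertices share a color.

3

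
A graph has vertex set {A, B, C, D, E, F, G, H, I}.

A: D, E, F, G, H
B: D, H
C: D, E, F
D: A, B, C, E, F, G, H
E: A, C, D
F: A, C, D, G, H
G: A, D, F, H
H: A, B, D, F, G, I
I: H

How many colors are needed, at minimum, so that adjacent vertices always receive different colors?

A, D, F, G, H are mutually adjacent (a clique of size 5), so at least 5 colors are needed.
One proper 5-coloring: A=green, B=green, C=green, D=red, E=blue, F=yellow, G=purple, H=blue, I=red. Each edge has distinct colors on its endpoints.

5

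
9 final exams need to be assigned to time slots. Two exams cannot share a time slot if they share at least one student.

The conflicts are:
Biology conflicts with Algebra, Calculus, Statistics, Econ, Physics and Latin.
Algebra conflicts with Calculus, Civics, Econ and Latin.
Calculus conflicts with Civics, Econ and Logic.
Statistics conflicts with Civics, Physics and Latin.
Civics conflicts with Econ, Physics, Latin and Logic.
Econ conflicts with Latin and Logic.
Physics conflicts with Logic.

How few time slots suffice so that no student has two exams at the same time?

4

Algebra, Civics, Econ, Latin pairwise conflict, so at least 4 time slots are needed.
4 time slots suffice: Biology=1, Algebra=4, Calculus=3, Statistics=4, Civics=1, Econ=2, Physics=2, Latin=3, Logic=4. No two conflicting exams share a time slot.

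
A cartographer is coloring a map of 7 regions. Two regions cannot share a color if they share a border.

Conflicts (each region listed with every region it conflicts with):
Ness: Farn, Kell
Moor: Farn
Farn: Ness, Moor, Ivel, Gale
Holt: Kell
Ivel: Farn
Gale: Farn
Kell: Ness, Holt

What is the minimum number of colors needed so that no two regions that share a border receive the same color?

2

Ness and Kell conflict, so at least 2 colors are needed.
2 colors suffice: color 1 → {Farn, Kell}; color 2 → {Ness, Moor, Holt, Ivel, Gale}. Each listed conflict is separated.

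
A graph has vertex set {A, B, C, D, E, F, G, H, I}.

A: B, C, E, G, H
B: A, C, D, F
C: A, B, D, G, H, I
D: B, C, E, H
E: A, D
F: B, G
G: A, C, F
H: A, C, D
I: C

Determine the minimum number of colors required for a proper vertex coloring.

A, C, H are pairwise adjacent, so at least 3 colors are needed.
3 colors suffice: color 1 → {C, E, F}; color 2 → {A, D, I}; color 3 → {B, G, H}. Each edge has distinct colors on its endpoints.

3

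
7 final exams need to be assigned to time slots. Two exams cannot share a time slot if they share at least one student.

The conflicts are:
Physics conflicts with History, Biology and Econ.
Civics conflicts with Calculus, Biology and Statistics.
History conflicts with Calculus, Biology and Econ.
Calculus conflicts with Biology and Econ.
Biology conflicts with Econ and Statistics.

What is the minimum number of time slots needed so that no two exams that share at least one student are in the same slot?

Physics, History, Biology, Econ pairwise conflict, so at least 4 time slots are needed.
A valid assignment using 4 time slots: Physics=4, Civics=2, History=2, Calculus=4, Biology=1, Econ=3, Statistics=3. Every pair that conflicts lands in different time slots.

4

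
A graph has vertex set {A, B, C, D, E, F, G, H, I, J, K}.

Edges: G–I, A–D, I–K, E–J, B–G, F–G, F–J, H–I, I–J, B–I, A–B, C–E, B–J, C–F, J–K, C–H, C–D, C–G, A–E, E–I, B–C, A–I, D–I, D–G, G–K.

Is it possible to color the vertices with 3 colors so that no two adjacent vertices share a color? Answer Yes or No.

Yes

The chromatic number is 3. A, D, I are mutually adjacent, so at least 3 colors are needed.
3 colors suffice: color 1 → {C, I}; color 2 → {A, G, H, J}; color 3 → {B, D, E, F, K}.
That is already a proper 3-coloring.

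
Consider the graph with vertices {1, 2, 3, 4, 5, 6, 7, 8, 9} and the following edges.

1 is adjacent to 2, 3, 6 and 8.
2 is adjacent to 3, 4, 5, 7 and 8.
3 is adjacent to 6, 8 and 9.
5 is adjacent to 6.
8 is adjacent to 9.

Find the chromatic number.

1, 2, 3, 8 are mutually adjacent (a clique of size 4), so at least 4 colors are needed.
4 colors suffice: color red → {2, 6, 9}; color blue → {3, 4, 5, 7}; color green → {1}; color yellow → {8}. No two adjacent vertices share a color.

4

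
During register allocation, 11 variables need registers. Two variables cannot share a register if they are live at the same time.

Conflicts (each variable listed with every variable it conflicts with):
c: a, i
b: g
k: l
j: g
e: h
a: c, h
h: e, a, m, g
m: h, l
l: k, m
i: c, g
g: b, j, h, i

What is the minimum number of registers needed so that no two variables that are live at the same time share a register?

3

The cycle h-a-c-i-g-h has odd length 5, so it cannot be 2-colored; at least 3 registers are needed.
A valid assignment using 3 registers: c=1, b=1, k=2, j=1, e=2, a=2, h=1, m=2, l=1, i=3, g=2. Each listed conflict is separated.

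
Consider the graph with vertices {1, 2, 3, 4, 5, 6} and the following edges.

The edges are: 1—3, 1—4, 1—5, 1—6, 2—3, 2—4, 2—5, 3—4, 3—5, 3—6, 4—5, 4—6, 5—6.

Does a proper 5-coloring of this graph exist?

The chromatic number is 5. 1, 3, 4, 5, 6 form a clique, so at least 5 colors are needed.
A valid assignment using 5 colors: 1=e, 2=d, 3=b, 4=c, 5=a, 6=d.
That is already a proper 5-coloring.

Yes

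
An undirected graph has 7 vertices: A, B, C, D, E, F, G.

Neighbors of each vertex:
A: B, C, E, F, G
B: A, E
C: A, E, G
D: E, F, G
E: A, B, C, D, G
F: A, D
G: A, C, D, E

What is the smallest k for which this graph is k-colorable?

A, C, E, G are mutually adjacent (a clique of size 4), so at least 4 colors are needed.
A valid assignment using 4 colors: A=blue, B=green, C=yellow, D=blue, E=red, F=red, G=green. Each edge has distinct colors on its endpoints.

4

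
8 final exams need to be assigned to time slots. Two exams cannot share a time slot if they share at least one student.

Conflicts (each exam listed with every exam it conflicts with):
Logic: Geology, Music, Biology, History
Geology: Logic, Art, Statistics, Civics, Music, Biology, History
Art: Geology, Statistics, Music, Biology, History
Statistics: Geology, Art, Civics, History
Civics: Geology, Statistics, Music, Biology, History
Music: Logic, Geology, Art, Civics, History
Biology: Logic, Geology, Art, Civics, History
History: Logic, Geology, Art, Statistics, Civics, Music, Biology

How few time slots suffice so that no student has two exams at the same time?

Geology, Art, Biology, History all conflict with each other, so at least 4 time slots are needed.
A valid assignment using 4 time slots: Logic=3, Geology=1, Art=3, Statistics=4, Civics=3, Music=4, Biology=4, History=2. No two conflicting exams share a time slot.

4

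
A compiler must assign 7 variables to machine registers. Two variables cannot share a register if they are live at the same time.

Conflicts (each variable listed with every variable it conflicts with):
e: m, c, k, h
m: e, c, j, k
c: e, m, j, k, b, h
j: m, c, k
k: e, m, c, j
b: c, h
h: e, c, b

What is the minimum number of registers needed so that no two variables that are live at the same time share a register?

4

m, c, j, k all conflict with each other, so at least 4 registers are needed.
4 registers suffice: register 1 → {c}; register 2 → {m, h}; register 3 → {k, b}; register 4 → {e, j}. Each listed conflict is separated.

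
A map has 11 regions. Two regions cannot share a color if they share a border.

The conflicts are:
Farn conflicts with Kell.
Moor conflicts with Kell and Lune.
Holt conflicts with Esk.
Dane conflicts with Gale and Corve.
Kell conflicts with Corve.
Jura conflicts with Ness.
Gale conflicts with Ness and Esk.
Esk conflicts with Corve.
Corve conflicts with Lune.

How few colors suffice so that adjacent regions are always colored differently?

2

Dane and Gale conflict, so at least 2 colors are needed.
2 colors suffice: Farn=1, Moor=1, Holt=1, Dane=2, Kell=2, Jura=1, Gale=1, Ness=2, Esk=2, Corve=1, Lune=2. No two conflicting regions share a color.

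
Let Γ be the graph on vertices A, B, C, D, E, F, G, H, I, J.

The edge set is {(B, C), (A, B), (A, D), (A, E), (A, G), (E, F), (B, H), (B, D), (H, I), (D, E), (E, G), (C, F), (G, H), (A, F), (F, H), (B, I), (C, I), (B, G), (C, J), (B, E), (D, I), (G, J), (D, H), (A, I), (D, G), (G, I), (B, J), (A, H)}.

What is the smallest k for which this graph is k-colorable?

6

A, B, D, G, H, I are mutually adjacent (a clique of size 6), so at least 6 colors are needed.
6 colors suffice: color 1 → {B, F}; color 2 → {A, C}; color 3 → {G}; color 4 → {E, H, J}; color 5 → {D}; color 6 → {I}. Each edge has distinct colors on its endpoints.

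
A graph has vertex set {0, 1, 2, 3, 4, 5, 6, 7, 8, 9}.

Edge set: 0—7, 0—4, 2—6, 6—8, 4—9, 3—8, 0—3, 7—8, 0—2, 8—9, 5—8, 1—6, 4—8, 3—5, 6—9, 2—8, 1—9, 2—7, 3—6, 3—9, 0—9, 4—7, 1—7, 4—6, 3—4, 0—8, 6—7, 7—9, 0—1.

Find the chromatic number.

3, 4, 6, 8, 9 form a clique, so at least 5 colors are needed.
5 colors suffice: color red → {1, 8}; color blue → {0, 5, 6}; color green → {2, 9}; color yellow → {3, 7}; color purple → {4}. Each edge has distinct colors on its endpoints.

5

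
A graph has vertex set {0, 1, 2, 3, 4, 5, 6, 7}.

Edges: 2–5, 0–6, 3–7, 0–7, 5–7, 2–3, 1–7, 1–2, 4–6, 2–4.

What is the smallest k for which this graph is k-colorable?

4 and 6 are adjacent, so at least 2 colors are needed.
2 colors suffice: 0=blue, 1=blue, 2=red, 3=blue, 4=blue, 5=blue, 6=red, 7=red. Every edge joins two different colors.

2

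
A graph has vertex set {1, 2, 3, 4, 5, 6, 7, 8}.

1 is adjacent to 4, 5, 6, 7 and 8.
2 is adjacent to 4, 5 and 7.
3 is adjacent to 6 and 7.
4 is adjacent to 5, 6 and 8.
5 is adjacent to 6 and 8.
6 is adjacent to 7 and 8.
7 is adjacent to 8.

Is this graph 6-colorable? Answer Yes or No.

The chromatic number is 5. 1, 4, 5, 6, 8 form a clique, so at least 5 colors are needed.
One proper 5-coloring: 1=d, 2=a, 3=b, 4=e, 5=c, 6=a, 7=c, 8=b.
Since 6 ≥ 5, a proper 6-coloring certainly exists.

Yes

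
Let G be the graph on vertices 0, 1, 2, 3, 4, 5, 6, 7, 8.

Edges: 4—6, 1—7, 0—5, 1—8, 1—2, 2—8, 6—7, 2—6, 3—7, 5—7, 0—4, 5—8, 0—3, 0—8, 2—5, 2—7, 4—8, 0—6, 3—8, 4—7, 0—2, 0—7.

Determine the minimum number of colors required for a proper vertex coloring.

4

0, 2, 5, 7 are pairwise adjacent (a clique of size 4), so at least 4 colors are needed.
A valid assignment using 4 colors: 0=a, 1=a, 2=c, 3=c, 4=c, 5=d, 6=d, 7=b, 8=b. Every edge joins two different colors.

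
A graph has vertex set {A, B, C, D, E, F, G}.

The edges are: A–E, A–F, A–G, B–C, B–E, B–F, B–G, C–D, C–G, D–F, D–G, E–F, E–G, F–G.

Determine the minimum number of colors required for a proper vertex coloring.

A, E, F, G are mutually adjacent (a clique of size 4), so at least 4 colors are needed.
One proper 4-coloring: A=3, B=3, C=2, D=3, E=4, F=2, G=1. No two adjacent vertices share a color.

4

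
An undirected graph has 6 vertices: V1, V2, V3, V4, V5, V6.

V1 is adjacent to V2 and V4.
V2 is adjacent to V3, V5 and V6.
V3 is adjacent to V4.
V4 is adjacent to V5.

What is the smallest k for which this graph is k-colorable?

V2 and V3 are adjacent, so at least 2 colors are needed.
2 colors suffice: color red → {V2, V4}; color blue → {V1, V3, V5, V6}. No two adjacent vertices share a color.

2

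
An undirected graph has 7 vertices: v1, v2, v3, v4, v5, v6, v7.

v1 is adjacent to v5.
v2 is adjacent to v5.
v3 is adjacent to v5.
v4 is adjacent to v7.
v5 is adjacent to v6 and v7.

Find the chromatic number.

v1 and v5 are adjacent, so at least 2 colors are needed.
2 colors suffice: v1=2, v2=2, v3=2, v4=1, v5=1, v6=2, v7=2. Every edge joins two different colors.

2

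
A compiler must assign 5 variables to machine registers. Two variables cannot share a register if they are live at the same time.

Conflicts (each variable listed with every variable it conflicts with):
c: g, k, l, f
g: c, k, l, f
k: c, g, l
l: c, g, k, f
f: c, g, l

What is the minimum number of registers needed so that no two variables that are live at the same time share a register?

c, g, l, f are mutually in conflict, so at least 4 registers are needed.
4 registers suffice: c=1, g=3, k=4, l=2, f=4. Every pair that conflicts lands in different registers.

4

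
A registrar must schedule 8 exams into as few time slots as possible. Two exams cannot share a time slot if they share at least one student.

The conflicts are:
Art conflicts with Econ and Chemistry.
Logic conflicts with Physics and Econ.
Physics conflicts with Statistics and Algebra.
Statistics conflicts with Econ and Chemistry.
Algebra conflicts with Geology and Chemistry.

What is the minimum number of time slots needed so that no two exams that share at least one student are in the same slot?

2

Logic and Physics conflict, so at least 2 time slots are needed.
2 time slots suffice: time slot 1 → {Physics, Econ, Geology, Chemistry}; time slot 2 → {Art, Logic, Statistics, Algebra}. Each listed conflict is separated.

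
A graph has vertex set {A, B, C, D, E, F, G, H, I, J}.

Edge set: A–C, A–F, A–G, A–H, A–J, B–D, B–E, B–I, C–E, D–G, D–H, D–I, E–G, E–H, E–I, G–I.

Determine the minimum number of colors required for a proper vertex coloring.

B, E, I are pairwise adjacent, so at least 3 colors are needed.
3 colors suffice: A=red, B=green, C=blue, D=red, E=red, F=blue, G=green, H=blue, I=blue, J=blue. Each edge has distinct colors on its endpoints.

3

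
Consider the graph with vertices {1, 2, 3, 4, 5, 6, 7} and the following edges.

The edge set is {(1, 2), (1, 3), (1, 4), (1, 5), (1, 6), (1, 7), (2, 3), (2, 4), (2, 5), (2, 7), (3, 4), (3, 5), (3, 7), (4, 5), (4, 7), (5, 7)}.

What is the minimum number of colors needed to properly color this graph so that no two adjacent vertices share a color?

6

1, 2, 3, 4, 5, 7 form a clique, so at least 6 colors are needed.
One proper 6-coloring: 1=a, 2=e, 3=c, 4=f, 5=b, 6=b, 7=d. Each edge has distinct colors on its endpoints.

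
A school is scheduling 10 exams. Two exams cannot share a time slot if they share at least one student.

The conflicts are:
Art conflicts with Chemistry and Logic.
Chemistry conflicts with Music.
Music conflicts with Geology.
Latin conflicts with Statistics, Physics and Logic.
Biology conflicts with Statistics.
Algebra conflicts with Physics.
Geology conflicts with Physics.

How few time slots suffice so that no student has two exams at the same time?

3

The cycle Chemistry-Music-Geology-Physics-Latin-Logic-Art-Chemistry has odd length 7, so it cannot be 2-colored; at least 3 time slots are needed.
3 time slots suffice: time slot 1 → {Chemistry, Statistics, Physics, Logic}; time slot 2 → {Art, Music, Latin, Biology, Algebra}; time slot 3 → {Geology}. Every pair that conflicts lands in different time slots.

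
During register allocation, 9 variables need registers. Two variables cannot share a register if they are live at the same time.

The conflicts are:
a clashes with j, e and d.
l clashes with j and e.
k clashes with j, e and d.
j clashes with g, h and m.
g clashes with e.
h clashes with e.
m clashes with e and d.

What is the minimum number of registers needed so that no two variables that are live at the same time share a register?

j and g conflict, so at least 2 registers are needed.
2 registers suffice: a=2, l=2, k=2, j=1, g=2, h=2, m=2, e=1, d=1. Every pair that conflicts lands in different registers.

2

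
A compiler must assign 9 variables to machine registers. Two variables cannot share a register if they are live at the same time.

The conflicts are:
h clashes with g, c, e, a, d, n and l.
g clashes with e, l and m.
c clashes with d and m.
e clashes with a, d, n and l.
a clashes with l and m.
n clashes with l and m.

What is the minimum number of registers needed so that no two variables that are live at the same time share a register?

4

h, e, n, l pairwise conflict, so at least 4 registers are needed.
4 registers suffice: register 1 → {h, m}; register 2 → {c, e}; register 3 → {d, l}; register 4 → {g, a, n}. No two conflicting variables share a register.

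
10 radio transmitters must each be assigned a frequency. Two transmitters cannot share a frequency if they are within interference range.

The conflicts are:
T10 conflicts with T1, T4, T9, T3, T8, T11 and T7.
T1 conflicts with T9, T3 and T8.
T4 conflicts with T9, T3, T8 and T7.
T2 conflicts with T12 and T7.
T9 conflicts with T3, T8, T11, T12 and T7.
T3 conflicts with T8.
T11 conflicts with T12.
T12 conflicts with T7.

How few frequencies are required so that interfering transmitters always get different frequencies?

5

T10, T1, T9, T3, T8 are mutually in conflict, so at least 5 frequencies are needed.
5 frequencies suffice: frequency 1 → {T2, T9}; frequency 2 → {T10, T12}; frequency 3 → {T3, T11, T7}; frequency 4 → {T8}; frequency 5 → {T1, T4}. Each listed conflict is separated.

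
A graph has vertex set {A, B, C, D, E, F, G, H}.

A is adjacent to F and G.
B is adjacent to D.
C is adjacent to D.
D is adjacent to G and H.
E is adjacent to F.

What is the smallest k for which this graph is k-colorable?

2

A and F are adjacent, so at least 2 colors are needed.
A valid assignment using 2 colors: A=red, B=blue, C=blue, D=red, E=red, F=blue, G=blue, H=blue. Every edge joins two different colors.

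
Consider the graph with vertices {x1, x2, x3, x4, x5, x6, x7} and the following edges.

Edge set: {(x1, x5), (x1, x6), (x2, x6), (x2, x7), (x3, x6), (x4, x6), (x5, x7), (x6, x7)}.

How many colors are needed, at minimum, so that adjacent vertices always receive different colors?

3

x2, x6, x7 are mutually adjacent, so at least 3 colors are needed.
3 colors suffice: color 1 → {x5, x6}; color 2 → {x1, x3, x4, x7}; color 3 → {x2}. Each edge has distinct colors on its endpoints.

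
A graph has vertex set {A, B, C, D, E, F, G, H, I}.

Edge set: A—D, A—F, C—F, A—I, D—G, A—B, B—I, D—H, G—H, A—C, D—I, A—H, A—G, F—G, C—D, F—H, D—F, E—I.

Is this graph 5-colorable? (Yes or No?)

Yes

The chromatic number is 5. A, D, F, G, H are pairwise adjacent (a clique of size 5), so at least 5 colors are needed.
5 colors suffice: A=1, B=2, C=4, D=2, E=1, F=3, G=4, H=5, I=3.
That is already a proper 5-coloring.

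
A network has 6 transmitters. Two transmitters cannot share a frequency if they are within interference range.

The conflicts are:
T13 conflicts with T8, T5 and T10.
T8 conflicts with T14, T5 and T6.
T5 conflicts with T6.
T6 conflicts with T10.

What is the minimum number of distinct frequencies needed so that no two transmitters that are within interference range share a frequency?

T13, T8, T5 are mutually in conflict, so at least 3 frequencies are needed.
3 frequencies suffice: frequency 1 → {T8, T10}; frequency 2 → {T13, T14, T6}; frequency 3 → {T5}. No two conflicting transmitters share a frequency.

3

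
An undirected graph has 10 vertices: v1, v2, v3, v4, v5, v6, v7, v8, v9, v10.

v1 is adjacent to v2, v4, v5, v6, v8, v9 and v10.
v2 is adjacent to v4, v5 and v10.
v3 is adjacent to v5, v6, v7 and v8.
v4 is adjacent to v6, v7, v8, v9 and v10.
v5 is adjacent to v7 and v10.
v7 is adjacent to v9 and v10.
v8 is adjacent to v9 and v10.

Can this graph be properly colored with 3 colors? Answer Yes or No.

v1, v2, v5, v10 are mutually adjacent (a clique of size 4), so at least 4 colors are needed.
So 3 colors are not enough.

No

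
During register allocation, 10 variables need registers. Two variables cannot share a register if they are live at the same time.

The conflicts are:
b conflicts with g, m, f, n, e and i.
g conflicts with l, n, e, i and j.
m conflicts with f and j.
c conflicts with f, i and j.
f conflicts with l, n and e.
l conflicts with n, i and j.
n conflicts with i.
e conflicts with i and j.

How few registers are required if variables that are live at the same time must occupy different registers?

b, g, e, i pairwise conflict, so at least 4 registers are needed.
4 registers suffice: register 1 → {g, f}; register 2 → {b, c, l}; register 3 → {i, j}; register 4 → {m, n, e}. Every pair that conflicts lands in different registers.

4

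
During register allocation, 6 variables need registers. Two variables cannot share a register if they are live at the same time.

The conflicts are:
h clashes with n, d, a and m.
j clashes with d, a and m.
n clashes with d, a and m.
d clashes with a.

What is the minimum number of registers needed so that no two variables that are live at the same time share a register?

4

h, n, d, a pairwise conflict, so at least 4 registers are needed.
4 registers suffice: register 1 → {j, n}; register 2 → {h}; register 3 → {d, m}; register 4 → {a}. Every pair that conflicts lands in different registers.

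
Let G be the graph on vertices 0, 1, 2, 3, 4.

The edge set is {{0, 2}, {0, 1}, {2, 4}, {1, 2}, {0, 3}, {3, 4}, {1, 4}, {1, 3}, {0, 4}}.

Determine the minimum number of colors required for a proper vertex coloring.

0, 1, 2, 4 form a clique, so at least 4 colors are needed.
4 colors suffice: color a → {1}; color b → {4}; color c → {0}; color d → {2, 3}. Each edge has distinct colors on its endpoints.

4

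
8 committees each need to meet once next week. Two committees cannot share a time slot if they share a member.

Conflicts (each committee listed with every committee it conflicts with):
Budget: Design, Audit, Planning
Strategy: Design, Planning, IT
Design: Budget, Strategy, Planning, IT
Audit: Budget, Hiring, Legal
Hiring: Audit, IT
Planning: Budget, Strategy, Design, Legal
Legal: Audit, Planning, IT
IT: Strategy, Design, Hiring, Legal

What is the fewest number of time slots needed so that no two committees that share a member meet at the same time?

3

Strategy, Design, IT are mutually in conflict, so at least 3 time slots are needed.
A valid assignment using 3 time slots: Budget=3, Strategy=3, Design=2, Audit=1, Hiring=2, Planning=1, Legal=2, IT=1. No two conflicting committees share a time slot.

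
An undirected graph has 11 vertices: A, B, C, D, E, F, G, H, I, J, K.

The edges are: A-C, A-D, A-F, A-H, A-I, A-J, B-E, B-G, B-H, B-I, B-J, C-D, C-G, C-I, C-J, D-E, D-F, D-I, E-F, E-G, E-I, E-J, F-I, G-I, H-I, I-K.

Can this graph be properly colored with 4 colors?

Yes

The chromatic number is 4. A, D, F, I are mutually adjacent (a clique of size 4), so at least 4 colors are needed.
One proper 4-coloring: A=2, B=4, C=4, D=3, E=2, F=4, G=3, H=3, I=1, J=1, K=2.
That is already a proper 4-coloring.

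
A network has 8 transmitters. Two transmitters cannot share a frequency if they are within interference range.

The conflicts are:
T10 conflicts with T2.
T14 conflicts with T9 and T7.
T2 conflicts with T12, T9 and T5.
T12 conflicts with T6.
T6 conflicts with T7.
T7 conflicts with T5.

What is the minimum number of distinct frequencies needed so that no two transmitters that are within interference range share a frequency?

3

The cycle T7-T5-T2-T12-T6-T7 has odd length 5, so it cannot be 2-colored; at least 3 frequencies are needed.
3 frequencies suffice: frequency 1 → {T2, T7}; frequency 2 → {T10, T14, T6, T5}; frequency 3 → {T12, T9}. Each listed conflict is separated.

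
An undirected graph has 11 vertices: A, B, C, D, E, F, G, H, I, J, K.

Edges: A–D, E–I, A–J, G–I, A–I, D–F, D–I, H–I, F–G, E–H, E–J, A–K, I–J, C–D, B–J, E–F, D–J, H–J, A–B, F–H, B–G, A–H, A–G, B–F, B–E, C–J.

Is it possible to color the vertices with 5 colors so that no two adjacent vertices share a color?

The chromatic number is 4. A, H, I, J form a clique, so at least 4 colors are needed.
One proper 4-coloring: A=1, B=3, C=1, D=4, E=1, F=2, G=4, H=4, I=3, J=2, K=2.
Since 5 ≥ 4, a proper 5-coloring certainly exists.

Yes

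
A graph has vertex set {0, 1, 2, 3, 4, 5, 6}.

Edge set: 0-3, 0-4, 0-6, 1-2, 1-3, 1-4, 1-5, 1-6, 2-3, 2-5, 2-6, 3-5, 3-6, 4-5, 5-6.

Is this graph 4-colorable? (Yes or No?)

1, 2, 3, 5, 6 form a clique, so at least 5 colors are needed.
So 4 colors are not enough.

No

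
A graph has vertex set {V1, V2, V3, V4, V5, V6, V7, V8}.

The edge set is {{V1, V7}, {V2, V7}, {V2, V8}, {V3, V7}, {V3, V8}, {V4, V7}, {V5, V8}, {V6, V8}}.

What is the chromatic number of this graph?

V3 and V7 are adjacent, so at least 2 colors are needed.
One proper 2-coloring: V1=blue, V2=blue, V3=blue, V4=blue, V5=blue, V6=blue, V7=red, V8=red. Every edge joins two different colors.

2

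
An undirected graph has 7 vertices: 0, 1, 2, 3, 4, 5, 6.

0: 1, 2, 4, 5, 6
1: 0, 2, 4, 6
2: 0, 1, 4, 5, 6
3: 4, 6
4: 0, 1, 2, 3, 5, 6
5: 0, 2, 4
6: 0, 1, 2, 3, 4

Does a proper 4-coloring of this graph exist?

No

0, 1, 2, 4, 6 form a clique, so at least 5 colors are needed.
So 4 colors are not enough.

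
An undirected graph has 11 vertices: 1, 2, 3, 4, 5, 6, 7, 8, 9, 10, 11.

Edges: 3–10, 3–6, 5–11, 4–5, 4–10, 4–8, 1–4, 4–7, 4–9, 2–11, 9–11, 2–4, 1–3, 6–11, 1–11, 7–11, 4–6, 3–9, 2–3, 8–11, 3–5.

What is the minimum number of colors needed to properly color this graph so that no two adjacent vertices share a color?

2 and 3 are adjacent, so at least 2 colors are needed.
One proper 2-coloring: 1=b, 2=b, 3=a, 4=a, 5=b, 6=b, 7=b, 8=b, 9=b, 10=b, 11=a. Each edge has distinct colors on its endpoints.

2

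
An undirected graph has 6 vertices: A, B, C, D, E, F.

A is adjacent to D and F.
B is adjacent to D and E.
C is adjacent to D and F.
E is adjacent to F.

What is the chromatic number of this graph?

3

The cycle B-D-A-F-E-B has odd length 5, so it cannot be 2-colored; at least 3 colors are needed.
3 colors suffice: A=2, B=3, C=2, D=1, E=2, F=1. No two adjacent vertices share a color.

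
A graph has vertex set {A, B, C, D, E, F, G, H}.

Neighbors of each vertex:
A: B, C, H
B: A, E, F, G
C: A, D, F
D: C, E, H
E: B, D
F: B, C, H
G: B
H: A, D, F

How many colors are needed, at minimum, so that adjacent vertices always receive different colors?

3

The cycle B-A-C-D-E-B has odd length 5, so it cannot be 2-colored; at least 3 colors are needed.
3 colors suffice: color red → {B, C, H}; color blue → {A, D, F, G}; color green → {E}. Each edge has distinct colors on its endpoints.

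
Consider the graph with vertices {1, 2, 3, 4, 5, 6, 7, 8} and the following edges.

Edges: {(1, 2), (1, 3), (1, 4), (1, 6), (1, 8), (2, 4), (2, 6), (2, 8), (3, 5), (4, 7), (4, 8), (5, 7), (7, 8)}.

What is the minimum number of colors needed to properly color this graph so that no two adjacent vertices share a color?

4

1, 2, 4, 8 are pairwise adjacent (a clique of size 4), so at least 4 colors are needed.
One proper 4-coloring: 1=a, 2=d, 3=b, 4=c, 5=c, 6=b, 7=a, 8=b. Each edge has distinct colors on its endpoints.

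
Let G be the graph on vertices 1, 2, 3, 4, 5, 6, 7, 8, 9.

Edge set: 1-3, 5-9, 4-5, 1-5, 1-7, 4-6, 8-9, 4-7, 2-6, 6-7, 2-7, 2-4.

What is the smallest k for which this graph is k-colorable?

4

2, 4, 6, 7 are mutually adjacent (a clique of size 4), so at least 4 colors are needed.
One proper 4-coloring: 1=red, 2=yellow, 3=blue, 4=red, 5=blue, 6=green, 7=blue, 8=blue, 9=red. Each edge has distinct colors on its endpoints.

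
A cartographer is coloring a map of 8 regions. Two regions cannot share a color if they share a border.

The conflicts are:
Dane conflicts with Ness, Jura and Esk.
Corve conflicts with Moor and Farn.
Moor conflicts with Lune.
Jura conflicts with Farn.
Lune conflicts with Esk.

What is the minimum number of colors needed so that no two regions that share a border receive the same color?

3

The cycle Farn-Corve-Moor-Lune-Esk-Dane-Jura-Farn has odd length 7, so it cannot be 2-colored; at least 3 colors are needed.
3 colors suffice: Dane=1, Corve=3, Moor=2, Ness=2, Jura=2, Farn=1, Lune=1, Esk=2. Every pair that conflicts lands in different colors.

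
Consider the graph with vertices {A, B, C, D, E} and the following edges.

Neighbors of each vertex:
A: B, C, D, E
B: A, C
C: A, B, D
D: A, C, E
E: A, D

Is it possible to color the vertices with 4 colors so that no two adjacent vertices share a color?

Yes

The chromatic number is 3. A, D, E form a triangle, so at least 3 colors are needed.
3 colors suffice: A=red, B=green, C=blue, D=green, E=blue.
Since 4 ≥ 3, a proper 4-coloring certainly exists.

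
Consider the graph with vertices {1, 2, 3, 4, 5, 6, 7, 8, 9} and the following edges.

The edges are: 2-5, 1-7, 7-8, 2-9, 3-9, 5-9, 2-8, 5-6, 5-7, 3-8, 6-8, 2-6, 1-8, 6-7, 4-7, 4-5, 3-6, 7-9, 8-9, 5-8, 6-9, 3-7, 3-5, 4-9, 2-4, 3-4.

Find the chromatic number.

6

3, 5, 6, 7, 8, 9 form a clique, so at least 6 colors are needed.
6 colors suffice: color a → {1, 9}; color b → {2, 7}; color c → {5}; color d → {4, 8}; color e → {3}; color f → {6}. Every edge joins two different colors.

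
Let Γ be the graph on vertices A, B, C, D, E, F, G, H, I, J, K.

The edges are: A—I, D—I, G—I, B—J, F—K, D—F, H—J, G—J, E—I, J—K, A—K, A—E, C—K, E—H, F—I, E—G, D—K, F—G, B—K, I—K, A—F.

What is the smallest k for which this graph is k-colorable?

A, F, I, K form a clique, so at least 4 colors are needed.
4 colors suffice: A=yellow, B=green, C=blue, D=yellow, E=green, F=green, G=red, H=red, I=blue, J=blue, K=red. Each edge has distinct colors on its endpoints.

4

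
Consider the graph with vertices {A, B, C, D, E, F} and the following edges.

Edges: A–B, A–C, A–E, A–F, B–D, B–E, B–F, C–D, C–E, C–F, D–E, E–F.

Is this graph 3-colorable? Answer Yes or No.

No

A, B, E, F form a clique, so at least 4 colors are needed.
So 3 colors are not enough.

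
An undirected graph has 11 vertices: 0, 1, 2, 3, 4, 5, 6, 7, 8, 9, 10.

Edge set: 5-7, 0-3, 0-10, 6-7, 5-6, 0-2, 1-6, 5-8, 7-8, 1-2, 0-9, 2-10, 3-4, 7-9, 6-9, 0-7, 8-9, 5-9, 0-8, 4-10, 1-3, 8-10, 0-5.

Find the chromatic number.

5

0, 5, 7, 8, 9 are mutually adjacent (a clique of size 5), so at least 5 colors are needed.
5 colors suffice: color red → {0, 4, 6}; color blue → {2, 3, 8}; color green → {1, 9, 10}; color yellow → {5}; color purple → {7}. No two adjacent vertices share a color.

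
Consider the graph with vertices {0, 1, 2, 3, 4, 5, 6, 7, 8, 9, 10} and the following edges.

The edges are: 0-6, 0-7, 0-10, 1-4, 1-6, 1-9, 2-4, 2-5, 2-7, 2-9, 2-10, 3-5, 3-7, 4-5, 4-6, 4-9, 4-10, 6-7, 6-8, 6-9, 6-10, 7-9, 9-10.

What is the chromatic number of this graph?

1, 4, 6, 9 are pairwise adjacent (a clique of size 4), so at least 4 colors are needed.
4 colors suffice: 0=c, 1=d, 2=a, 3=a, 4=b, 5=c, 6=a, 7=b, 8=b, 9=c, 10=d. No two adjacent vertices share a color.

4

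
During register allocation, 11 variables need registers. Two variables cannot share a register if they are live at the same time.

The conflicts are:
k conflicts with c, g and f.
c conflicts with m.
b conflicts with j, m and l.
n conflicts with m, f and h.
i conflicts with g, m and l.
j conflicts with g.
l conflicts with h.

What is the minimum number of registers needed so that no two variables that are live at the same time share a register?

3

The cycle c-m-i-g-k-c has odd length 5, so it cannot be 2-colored; at least 3 registers are needed.
3 registers suffice: k=2, c=3, b=2, n=2, i=2, j=3, g=1, m=1, l=1, f=1, h=3. Every pair that conflicts lands in different registers.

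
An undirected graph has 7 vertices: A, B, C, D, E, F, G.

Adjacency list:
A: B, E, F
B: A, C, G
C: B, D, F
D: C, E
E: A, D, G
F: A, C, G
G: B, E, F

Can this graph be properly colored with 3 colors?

Yes

The chromatic number is 3. The cycle G-F-C-D-E-G has odd length 5, so it cannot be 2-colored; at least 3 colors are needed.
3 colors suffice: color red → {A, C, G}; color blue → {B, E, F}; color green → {D}.
That is already a proper 3-coloring.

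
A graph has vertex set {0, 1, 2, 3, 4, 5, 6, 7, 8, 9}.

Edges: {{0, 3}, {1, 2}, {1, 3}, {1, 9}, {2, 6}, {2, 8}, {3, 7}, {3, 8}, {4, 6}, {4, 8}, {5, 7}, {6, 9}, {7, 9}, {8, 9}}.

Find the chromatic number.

1 and 9 are adjacent, so at least 2 colors are needed.
2 colors suffice: color a → {2, 3, 4, 5, 9}; color b → {0, 1, 6, 7, 8}. Every edge joins two different colors.

2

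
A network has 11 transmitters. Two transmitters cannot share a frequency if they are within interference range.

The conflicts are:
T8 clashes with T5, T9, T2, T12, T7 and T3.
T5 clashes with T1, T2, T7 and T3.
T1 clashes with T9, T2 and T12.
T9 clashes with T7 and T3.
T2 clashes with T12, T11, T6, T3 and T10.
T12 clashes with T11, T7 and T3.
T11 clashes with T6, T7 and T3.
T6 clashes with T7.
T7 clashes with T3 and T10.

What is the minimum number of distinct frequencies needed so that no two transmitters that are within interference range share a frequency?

T8, T12, T7, T3 are mutually in conflict, so at least 4 frequencies are needed.
4 frequencies suffice: frequency 1 → {T2, T7}; frequency 2 → {T1, T6, T3, T10}; frequency 3 → {T5, T9, T12}; frequency 4 → {T8, T11}. Each listed conflict is separated.

4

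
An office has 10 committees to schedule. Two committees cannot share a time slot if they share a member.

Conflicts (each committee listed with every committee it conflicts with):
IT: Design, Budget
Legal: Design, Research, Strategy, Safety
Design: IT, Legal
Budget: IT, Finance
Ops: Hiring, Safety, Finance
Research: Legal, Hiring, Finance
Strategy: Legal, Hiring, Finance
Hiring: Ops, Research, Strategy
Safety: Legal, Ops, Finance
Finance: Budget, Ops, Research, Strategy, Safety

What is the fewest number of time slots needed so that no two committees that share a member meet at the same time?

Ops, Safety, Finance all conflict with each other, so at least 3 time slots are needed.
3 time slots suffice: time slot 1 → {IT, Legal, Hiring, Finance}; time slot 2 → {Design, Budget, Ops, Research, Strategy}; time slot 3 → {Safety}. Each listed conflict is separated.

3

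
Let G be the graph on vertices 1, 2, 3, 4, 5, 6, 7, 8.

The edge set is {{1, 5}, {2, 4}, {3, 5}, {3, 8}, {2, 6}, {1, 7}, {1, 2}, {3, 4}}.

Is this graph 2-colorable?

No

The cycle 5-1-2-4-3-5 has odd length 5, so it cannot be 2-colored; at least 3 colors are needed.
So 2 colors are not enough.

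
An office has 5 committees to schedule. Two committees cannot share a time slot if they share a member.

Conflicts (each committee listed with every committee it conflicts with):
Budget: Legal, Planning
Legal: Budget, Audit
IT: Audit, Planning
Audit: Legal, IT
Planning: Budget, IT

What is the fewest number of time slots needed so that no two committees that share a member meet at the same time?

The cycle Planning-Budget-Legal-Audit-IT-Planning has odd length 5, so it cannot be 2-colored; at least 3 time slots are needed.
3 time slots suffice: time slot 1 → {Legal, Planning}; time slot 2 → {Budget, IT}; time slot 3 → {Audit}. No two conflicting committees share a time slot.

3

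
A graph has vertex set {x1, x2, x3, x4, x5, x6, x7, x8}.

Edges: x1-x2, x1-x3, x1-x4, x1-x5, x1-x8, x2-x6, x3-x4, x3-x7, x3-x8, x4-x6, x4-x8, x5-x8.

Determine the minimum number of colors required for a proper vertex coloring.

4

x1, x3, x4, x8 form a clique, so at least 4 colors are needed.
4 colors suffice: color 1 → {x1, x6, x7}; color 2 → {x2, x8}; color 3 → {x3, x5}; color 4 → {x4}. Every edge joins two different colors.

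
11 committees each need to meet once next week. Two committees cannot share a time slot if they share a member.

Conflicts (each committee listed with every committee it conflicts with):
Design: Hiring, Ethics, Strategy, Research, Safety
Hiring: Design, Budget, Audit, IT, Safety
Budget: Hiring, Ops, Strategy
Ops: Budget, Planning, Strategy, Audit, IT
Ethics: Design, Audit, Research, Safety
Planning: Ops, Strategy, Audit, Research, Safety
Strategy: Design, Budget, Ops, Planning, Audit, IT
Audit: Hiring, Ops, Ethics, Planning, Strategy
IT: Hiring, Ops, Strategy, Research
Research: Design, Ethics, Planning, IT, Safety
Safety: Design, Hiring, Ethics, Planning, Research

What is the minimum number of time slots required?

Ops, Planning, Strategy, Audit are mutually in conflict, so at least 4 time slots are needed.
4 time slots suffice: time slot 1 → {Hiring, Strategy, Research}; time slot 2 → {Ops, Safety}; time slot 3 → {Budget, Ethics, Planning, IT}; time slot 4 → {Design, Audit}. Every pair that conflicts lands in different time slots.

4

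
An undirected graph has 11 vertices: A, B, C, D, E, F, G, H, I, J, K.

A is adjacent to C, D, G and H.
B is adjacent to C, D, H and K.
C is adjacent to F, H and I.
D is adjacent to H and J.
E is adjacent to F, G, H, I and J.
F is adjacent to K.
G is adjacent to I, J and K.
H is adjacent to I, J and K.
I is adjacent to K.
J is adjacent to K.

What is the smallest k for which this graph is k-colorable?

3

E, H, J form a triangle, so at least 3 colors are needed.
3 colors suffice: color red → {F, G, H}; color blue → {C, D, E, K}; color green → {A, B, I, J}. Each edge has distinct colors on its endpoints.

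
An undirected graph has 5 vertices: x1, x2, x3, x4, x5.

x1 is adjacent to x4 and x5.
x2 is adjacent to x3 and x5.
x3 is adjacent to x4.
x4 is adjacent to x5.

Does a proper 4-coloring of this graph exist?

The chromatic number is 3. x1, x4, x5 are pairwise adjacent, so at least 3 colors are needed.
3 colors suffice: color 1 → {x2, x4}; color 2 → {x3, x5}; color 3 → {x1}.
Since 4 ≥ 3, a proper 4-coloring certainly exists.

Yes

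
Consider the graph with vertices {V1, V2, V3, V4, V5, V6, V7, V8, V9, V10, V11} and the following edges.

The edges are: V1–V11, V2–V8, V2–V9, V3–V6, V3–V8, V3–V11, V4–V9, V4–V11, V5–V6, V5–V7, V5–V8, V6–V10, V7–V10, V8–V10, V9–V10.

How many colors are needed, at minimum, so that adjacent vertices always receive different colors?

2

V1 and V11 are adjacent, so at least 2 colors are needed.
A valid assignment using 2 colors: V1=blue, V2=blue, V3=blue, V4=blue, V5=blue, V6=red, V7=red, V8=red, V9=red, V10=blue, V11=red. Every edge joins two different colors.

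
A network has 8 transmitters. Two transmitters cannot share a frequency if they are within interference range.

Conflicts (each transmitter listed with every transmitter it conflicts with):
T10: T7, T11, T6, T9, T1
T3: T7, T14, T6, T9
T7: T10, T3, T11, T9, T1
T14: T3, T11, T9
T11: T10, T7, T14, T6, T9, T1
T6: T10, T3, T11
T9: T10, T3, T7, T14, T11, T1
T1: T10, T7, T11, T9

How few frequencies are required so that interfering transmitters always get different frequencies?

5

T10, T7, T11, T9, T1 all conflict with each other, so at least 5 frequencies are needed.
5 frequencies suffice: T10=3, T3=2, T7=4, T14=3, T11=2, T6=1, T9=1, T1=5. Every pair that conflicts lands in different frequencies.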